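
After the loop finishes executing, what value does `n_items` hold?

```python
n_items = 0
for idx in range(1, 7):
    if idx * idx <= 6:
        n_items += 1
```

Let's trace through this code step by step.

Initialize: n_items = 0
Entering loop: for idx in range(1, 7):
After iteration 1: idx = 1, n_items = 1
After iteration 2: idx = 2, n_items = 2
After iteration 3: idx = 3, n_items = 2
After iteration 4: idx = 4, n_items = 2
After iteration 5: idx = 5, n_items = 2
After iteration 6: idx = 6, n_items = 2
Loop ends.

Final answer: 2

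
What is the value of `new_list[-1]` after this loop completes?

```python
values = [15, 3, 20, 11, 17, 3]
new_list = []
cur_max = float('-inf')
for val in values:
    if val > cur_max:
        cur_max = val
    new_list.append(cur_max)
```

Let's trace through this code step by step.

Initialize: values = [15, 3, 20, 11, 17, 3]
Initialize: new_list = []
Initialize: cur_max = -inf
Entering loop: for val in values:
After iteration 1: val = 15, new_list = [15], cur_max = 15
After iteration 2: val = 3, new_list = [15, 15], cur_max = 15
After iteration 3: val = 20, new_list = [15, 15, 20], cur_max = 20
After iteration 4: val = 11, new_list = [15, 15, 20, 20], cur_max = 20
After iteration 5: val = 17, new_list = [15, 15, 20, 20, 20], cur_max = 20
After iteration 6: val = 3, new_list = [15, 15, 20, 20, 20, 20], cur_max = 20
Loop ends.
new_list[-1] = 20

Final answer: 20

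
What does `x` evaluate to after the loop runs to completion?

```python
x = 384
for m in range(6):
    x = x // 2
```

Let's trace through this code step by step.

Initialize: x = 384
Entering loop: for m in range(6):
After iteration 1: m = 0, x = 192
After iteration 2: m = 1, x = 96
After iteration 3: m = 2, x = 48
After iteration 4: m = 3, x = 24
After iteration 5: m = 4, x = 12
After iteration 6: m = 5, x = 6
Loop ends.

Final answer: 6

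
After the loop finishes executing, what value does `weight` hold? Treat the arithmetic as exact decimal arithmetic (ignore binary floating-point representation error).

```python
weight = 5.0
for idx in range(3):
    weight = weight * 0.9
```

Let's trace through this code step by step.

Initialize: weight = 5.0
Entering loop: for idx in range(3):
After iteration 1: idx = 0, weight = 4.5
After iteration 2: idx = 1, weight = 4.05
After iteration 3: idx = 2, weight = 3.645
Loop ends.

Final answer: 3.645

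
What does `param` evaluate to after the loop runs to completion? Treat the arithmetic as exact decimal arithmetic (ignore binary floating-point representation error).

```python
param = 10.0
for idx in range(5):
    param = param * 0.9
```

Let's trace through this code step by step.

Initialize: param = 10.0
Entering loop: for idx in range(5):
After iteration 1: idx = 0, param = 9.0
After iteration 2: idx = 1, param = 8.1
After iteration 3: idx = 2, param = 7.29
After iteration 4: idx = 3, param = 6.561
After iteration 5: idx = 4, param = 5.9049
Loop ends.

Final answer: 5.9049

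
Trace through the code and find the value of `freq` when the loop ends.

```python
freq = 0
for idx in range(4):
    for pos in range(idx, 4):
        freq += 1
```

Let's trace through this code step by step.

Initialize: freq = 0
Entering loop: for idx in range(4):
After iteration 1: idx = 0, freq = 4
After iteration 2: idx = 1, freq = 7
After iteration 3: idx = 2, freq = 9
After iteration 4: idx = 3, freq = 10
Loop ends.

Final answer: 10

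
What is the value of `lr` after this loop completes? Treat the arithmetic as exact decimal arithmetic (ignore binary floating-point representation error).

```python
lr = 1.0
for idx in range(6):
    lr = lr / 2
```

Let's trace through this code step by step.

Initialize: lr = 1.0
Entering loop: for idx in range(6):
After iteration 1: idx = 0, lr = 0.5
After iteration 2: idx = 1, lr = 0.25
After iteration 3: idx = 2, lr = 0.125
After iteration 4: idx = 3, lr = 0.0625
After iteration 5: idx = 4, lr = 0.03125
After iteration 6: idx = 5, lr = 0.015625
Loop ends.

Final answer: 0.015625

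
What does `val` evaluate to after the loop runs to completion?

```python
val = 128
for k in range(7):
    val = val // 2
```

Let's trace through this code step by step.

Initialize: val = 128
Entering loop: for k in range(7):
After iteration 1: k = 0, val = 64
After iteration 2: k = 1, val = 32
After iteration 3: k = 2, val = 16
After iteration 4: k = 3, val = 8
After iteration 5: k = 4, val = 4
After iteration 6: k = 5, val = 2
After iteration 7: k = 6, val = 1
Loop ends.

Final answer: 1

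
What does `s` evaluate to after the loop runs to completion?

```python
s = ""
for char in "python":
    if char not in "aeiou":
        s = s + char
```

Let's trace through this code step by step.

Initialize: s = ''
Entering loop: for char in "python":
After iteration 1: char = 'p', s = 'p'
After iteration 2: char = 'y', s = 'py'
After iteration 3: char = 't', s = 'pyt'
After iteration 4: char = 'h', s = 'pyth'
After iteration 5: char = 'o', s = 'pyth'
After iteration 6: char = 'n', s = 'pythn'
Loop ends.

Final answer: 'pythn'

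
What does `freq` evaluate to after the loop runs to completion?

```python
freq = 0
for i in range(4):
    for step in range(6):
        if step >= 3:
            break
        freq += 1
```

Let's trace through this code step by step.

Initialize: freq = 0
Entering loop: for i in range(4):
After iteration 1: i = 0, freq = 3
After iteration 2: i = 1, freq = 6
After iteration 3: i = 2, freq = 9
After iteration 4: i = 3, freq = 12
Loop ends.

Final answer: 12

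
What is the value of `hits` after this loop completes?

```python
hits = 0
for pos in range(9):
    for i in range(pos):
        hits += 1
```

Let's trace through this code step by step.

Initialize: hits = 0
Entering loop: for pos in range(9):
After iteration 1: pos = 0, hits = 0
After iteration 2: pos = 1, hits = 1, i = 0
After iteration 3: pos = 2, hits = 3, i = 1
After iteration 4: pos = 3, hits = 6, i = 2
After iteration 5: pos = 4, hits = 10, i = 3
After iteration 6: pos = 5, hits = 15, i = 4
After iteration 7: pos = 6, hits = 21, i = 5
After iteration 8: pos = 7, hits = 28, i = 6
After iteration 9: pos = 8, hits = 36, i = 7
Loop ends.

Final answer: 36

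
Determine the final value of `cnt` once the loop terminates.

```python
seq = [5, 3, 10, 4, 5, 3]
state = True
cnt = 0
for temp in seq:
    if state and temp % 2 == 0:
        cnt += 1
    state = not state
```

Let's trace through this code step by step.

Initialize: seq = [5, 3, 10, 4, 5, 3]
Initialize: state = True
Initialize: cnt = 0
Entering loop: for temp in seq:
After iteration 1: temp = 5, state = False, cnt = 0
After iteration 2: temp = 3, state = True, cnt = 0
After iteration 3: temp = 10, state = False, cnt = 1
After iteration 4: temp = 4, state = True, cnt = 1
After iteration 5: temp = 5, state = False, cnt = 1
After iteration 6: temp = 3, state = True, cnt = 1
Loop ends.

Final answer: 1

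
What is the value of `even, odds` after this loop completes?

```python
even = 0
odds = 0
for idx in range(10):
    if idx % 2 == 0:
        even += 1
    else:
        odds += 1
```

Let's trace through this code step by step.

Initialize: even = 0
Initialize: odds = 0
Entering loop: for idx in range(10):
After iteration 1: idx = 0, even = 1, odds = 0
After iteration 2: idx = 1, even = 1, odds = 1
After iteration 3: idx = 2, even = 2, odds = 1
After iteration 4: idx = 3, even = 2, odds = 2
After iteration 5: idx = 4, even = 3, odds = 2
After iteration 6: idx = 5, even = 3, odds = 3
After iteration 7: idx = 6, even = 4, odds = 3
After iteration 8: idx = 7, even = 4, odds = 4
After iteration 9: idx = 8, even = 5, odds = 4
After iteration 10: idx = 9, even = 5, odds = 5
Loop ends.

Final answer: 5, 5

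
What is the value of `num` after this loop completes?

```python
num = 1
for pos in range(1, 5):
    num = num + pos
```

Let's trace through this code step by step.

Initialize: num = 1
Entering loop: for pos in range(1, 5):
After iteration 1: pos = 1, num = 2
After iteration 2: pos = 2, num = 4
After iteration 3: pos = 3, num = 7
After iteration 4: pos = 4, num = 11
Loop ends.

Final answer: 11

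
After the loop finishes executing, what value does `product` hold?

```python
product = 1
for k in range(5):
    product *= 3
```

Let's trace through this code step by step.

Initialize: product = 1
Entering loop: for k in range(5):
After iteration 1: k = 0, product = 3
After iteration 2: k = 1, product = 9
After iteration 3: k = 2, product = 27
After iteration 4: k = 3, product = 81
After iteration 5: k = 4, product = 243
Loop ends.

Final answer: 243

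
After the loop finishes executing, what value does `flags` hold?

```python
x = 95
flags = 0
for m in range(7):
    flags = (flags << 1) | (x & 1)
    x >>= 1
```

Let's trace through this code step by step.

Initialize: x = 95
Initialize: flags = 0
Entering loop: for m in range(7):
After iteration 1: m = 0, x = 47, flags = 1
After iteration 2: m = 1, x = 23, flags = 3
After iteration 3: m = 2, x = 11, flags = 7
After iteration 4: m = 3, x = 5, flags = 15
After iteration 5: m = 4, x = 2, flags = 31
After iteration 6: m = 5, x = 1, flags = 62
After iteration 7: m = 6, x = 0, flags = 125
Loop ends.

Final answer: 125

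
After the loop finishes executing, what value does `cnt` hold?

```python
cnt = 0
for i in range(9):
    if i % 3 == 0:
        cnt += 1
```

Let's trace through this code step by step.

Initialize: cnt = 0
Entering loop: for i in range(9):
After iteration 1: i = 0, cnt = 1
After iteration 2: i = 1, cnt = 1
After iteration 3: i = 2, cnt = 1
After iteration 4: i = 3, cnt = 2
After iteration 5: i = 4, cnt = 2
After iteration 6: i = 5, cnt = 2
After iteration 7: i = 6, cnt = 3
After iteration 8: i = 7, cnt = 3
After iteration 9: i = 8, cnt = 3
Loop ends.

Final answer: 3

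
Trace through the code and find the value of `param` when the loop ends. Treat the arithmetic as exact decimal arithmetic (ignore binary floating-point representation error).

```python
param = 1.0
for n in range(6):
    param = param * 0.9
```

Let's trace through this code step by step.

Initialize: param = 1.0
Entering loop: for n in range(6):
After iteration 1: n = 0, param = 0.9
After iteration 2: n = 1, param = 0.81
After iteration 3: n = 2, param = 0.729
After iteration 4: n = 3, param = 0.6561
After iteration 5: n = 4, param = 0.59049
After iteration 6: n = 5, param = 0.531441
Loop ends.

Final answer: 0.531441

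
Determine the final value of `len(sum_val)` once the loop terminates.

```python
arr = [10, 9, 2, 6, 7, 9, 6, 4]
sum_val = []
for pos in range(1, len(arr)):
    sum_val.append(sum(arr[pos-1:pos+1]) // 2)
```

Let's trace through this code step by step.

Initialize: arr = [10, 9, 2, 6, 7, 9, 6, 4]
Initialize: sum_val = []
Entering loop: for pos in range(1, len(arr)):
After iteration 1: pos = 1, sum_val = [9]
After iteration 2: pos = 2, sum_val = [9, 5]
After iteration 3: pos = 3, sum_val = [9, 5, 4]
After iteration 4: pos = 4, sum_val = [9, 5, 4, 6]
After iteration 5: pos = 5, sum_val = [9, 5, 4, 6, 8]
After iteration 6: pos = 6, sum_val = [9, 5, 4, 6, 8, 7]
After iteration 7: pos = 7, sum_val = [9, 5, 4, 6, 8, 7, 5]
Loop ends.
len(sum_val) = 7

Final answer: 7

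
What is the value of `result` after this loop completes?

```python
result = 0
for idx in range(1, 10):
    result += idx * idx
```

Let's trace through this code step by step.

Initialize: result = 0
Entering loop: for idx in range(1, 10):
After iteration 1: idx = 1, result = 1
After iteration 2: idx = 2, result = 5
After iteration 3: idx = 3, result = 14
After iteration 4: idx = 4, result = 30
After iteration 5: idx = 5, result = 55
After iteration 6: idx = 6, result = 91
After iteration 7: idx = 7, result = 140
After iteration 8: idx = 8, result = 204
After iteration 9: idx = 9, result = 285
Loop ends.

Final answer: 285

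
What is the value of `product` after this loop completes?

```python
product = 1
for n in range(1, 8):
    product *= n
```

Let's trace through this code step by step.

Initialize: product = 1
Entering loop: for n in range(1, 8):
After iteration 1: n = 1, product = 1
After iteration 2: n = 2, product = 2
After iteration 3: n = 3, product = 6
After iteration 4: n = 4, product = 24
After iteration 5: n = 5, product = 120
After iteration 6: n = 6, product = 720
After iteration 7: n = 7, product = 5040
Loop ends.

Final answer: 5040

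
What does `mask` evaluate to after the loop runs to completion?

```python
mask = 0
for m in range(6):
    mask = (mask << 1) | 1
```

Let's trace through this code step by step.

Initialize: mask = 0
Entering loop: for m in range(6):
After iteration 1: m = 0, mask = 1
After iteration 2: m = 1, mask = 3
After iteration 3: m = 2, mask = 7
After iteration 4: m = 3, mask = 15
After iteration 5: m = 4, mask = 31
After iteration 6: m = 5, mask = 63
Loop ends.

Final answer: 63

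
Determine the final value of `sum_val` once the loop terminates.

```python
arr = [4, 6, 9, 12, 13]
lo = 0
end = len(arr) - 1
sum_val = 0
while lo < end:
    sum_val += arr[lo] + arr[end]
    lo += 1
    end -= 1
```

Let's trace through this code step by step.

Initialize: arr = [4, 6, 9, 12, 13]
Initialize: lo = 0
Initialize: end = 4
Initialize: sum_val = 0
Entering loop: while lo < end:
After iteration 1: lo = 1, end = 3, sum_val = 17
After iteration 2: lo = 2, end = 2, sum_val = 35
Loop ends.

Final answer: 35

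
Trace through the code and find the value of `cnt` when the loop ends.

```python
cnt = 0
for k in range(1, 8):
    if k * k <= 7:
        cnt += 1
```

Let's trace through this code step by step.

Initialize: cnt = 0
Entering loop: for k in range(1, 8):
After iteration 1: k = 1, cnt = 1
After iteration 2: k = 2, cnt = 2
After iteration 3: k = 3, cnt = 2
After iteration 4: k = 4, cnt = 2
After iteration 5: k = 5, cnt = 2
After iteration 6: k = 6, cnt = 2
After iteration 7: k = 7, cnt = 2
Loop ends.

Final answer: 2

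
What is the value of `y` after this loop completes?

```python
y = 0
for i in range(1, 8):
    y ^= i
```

Let's trace through this code step by step.

Initialize: y = 0
Entering loop: for i in range(1, 8):
After iteration 1: i = 1, y = 1
After iteration 2: i = 2, y = 3
After iteration 3: i = 3, y = 0
After iteration 4: i = 4, y = 4
After iteration 5: i = 5, y = 1
After iteration 6: i = 6, y = 7
After iteration 7: i = 7, y = 0
Loop ends.

Final answer: 0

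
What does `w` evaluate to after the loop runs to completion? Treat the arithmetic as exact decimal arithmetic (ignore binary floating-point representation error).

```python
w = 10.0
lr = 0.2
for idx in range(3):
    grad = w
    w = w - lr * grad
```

Let's trace through this code step by step.

Initialize: w = 10.0
Initialize: lr = 0.2
Entering loop: for idx in range(3):
After iteration 1: idx = 0, w = 8.0, grad = 10.0
After iteration 2: idx = 1, w = 6.4, grad = 8.0
After iteration 3: idx = 2, w = 5.12, grad = 6.4
Loop ends.

Final answer: 5.12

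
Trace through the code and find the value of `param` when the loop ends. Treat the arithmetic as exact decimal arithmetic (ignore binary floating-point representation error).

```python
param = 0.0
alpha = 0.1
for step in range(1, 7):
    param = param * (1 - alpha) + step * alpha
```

Let's trace through this code step by step.

Initialize: param = 0.0
Initialize: alpha = 0.1
Entering loop: for step in range(1, 7):
After iteration 1: step = 1, param = 0.1
After iteration 2: step = 2, param = 0.29
After iteration 3: step = 3, param = 0.561
After iteration 4: step = 4, param = 0.9049
After iteration 5: step = 5, param = 1.31441
After iteration 6: step = 6, param = 1.782969
Loop ends.

Final answer: 1.782969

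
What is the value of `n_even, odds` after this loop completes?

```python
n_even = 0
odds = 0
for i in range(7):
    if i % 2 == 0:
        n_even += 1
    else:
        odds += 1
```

Let's trace through this code step by step.

Initialize: n_even = 0
Initialize: odds = 0
Entering loop: for i in range(7):
After iteration 1: i = 0, n_even = 1, odds = 0
After iteration 2: i = 1, n_even = 1, odds = 1
After iteration 3: i = 2, n_even = 2, odds = 1
After iteration 4: i = 3, n_even = 2, odds = 2
After iteration 5: i = 4, n_even = 3, odds = 2
After iteration 6: i = 5, n_even = 3, odds = 3
After iteration 7: i = 6, n_even = 4, odds = 3
Loop ends.

Final answer: 4, 3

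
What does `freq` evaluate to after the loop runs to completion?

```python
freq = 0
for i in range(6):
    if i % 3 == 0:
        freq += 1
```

Let's trace through this code step by step.

Initialize: freq = 0
Entering loop: for i in range(6):
After iteration 1: i = 0, freq = 1
After iteration 2: i = 1, freq = 1
After iteration 3: i = 2, freq = 1
After iteration 4: i = 3, freq = 2
After iteration 5: i = 4, freq = 2
After iteration 6: i = 5, freq = 2
Loop ends.

Final answer: 2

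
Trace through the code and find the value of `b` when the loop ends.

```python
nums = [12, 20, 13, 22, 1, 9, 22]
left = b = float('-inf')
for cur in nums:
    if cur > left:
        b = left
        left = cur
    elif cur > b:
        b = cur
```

Let's trace through this code step by step.

Initialize: nums = [12, 20, 13, 22, 1, 9, 22]
Initialize: left = -inf
Initialize: b = -inf
Entering loop: for cur in nums:
After iteration 1: cur = 12, left = 12, b = -inf
After iteration 2: cur = 20, left = 20, b = 12
After iteration 3: cur = 13, left = 20, b = 13
After iteration 4: cur = 22, left = 22, b = 20
After iteration 5: cur = 1, left = 22, b = 20
After iteration 6: cur = 9, left = 22, b = 20
After iteration 7: cur = 22, left = 22, b = 22
Loop ends.

Final answer: 22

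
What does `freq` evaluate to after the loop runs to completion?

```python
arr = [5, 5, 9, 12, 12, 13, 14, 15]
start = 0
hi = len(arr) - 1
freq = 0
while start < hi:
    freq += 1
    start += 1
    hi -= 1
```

Let's trace through this code step by step.

Initialize: arr = [5, 5, 9, 12, 12, 13, 14, 15]
Initialize: start = 0
Initialize: hi = 7
Initialize: freq = 0
Entering loop: while start < hi:
After iteration 1: start = 1, hi = 6, freq = 1
After iteration 2: start = 2, hi = 5, freq = 2
After iteration 3: start = 3, hi = 4, freq = 3
After iteration 4: start = 4, hi = 3, freq = 4
Loop ends.

Final answer: 4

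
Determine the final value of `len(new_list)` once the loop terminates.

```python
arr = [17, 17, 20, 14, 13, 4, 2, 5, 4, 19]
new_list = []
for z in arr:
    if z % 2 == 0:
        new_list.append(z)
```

Let's trace through this code step by step.

Initialize: arr = [17, 17, 20, 14, 13, 4, 2, 5, 4, 19]
Initialize: new_list = []
Entering loop: for z in arr:
After iteration 1: z = 17, new_list = []
After iteration 2: z = 17, new_list = []
After iteration 3: z = 20, new_list = [20]
After iteration 4: z = 14, new_list = [20, 14]
After iteration 5: z = 13, new_list = [20, 14]
After iteration 6: z = 4, new_list = [20, 14, 4]
After iteration 7: z = 2, new_list = [20, 14, 4, 2]
After iteration 8: z = 5, new_list = [20, 14, 4, 2]
After iteration 9: z = 4, new_list = [20, 14, 4, 2, 4]
After iteration 10: z = 19, new_list = [20, 14, 4, 2, 4]
Loop ends.
len(new_list) = 5

Final answer: 5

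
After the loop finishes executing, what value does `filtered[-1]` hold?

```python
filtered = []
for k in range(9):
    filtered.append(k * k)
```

Let's trace through this code step by step.

Initialize: filtered = []
Entering loop: for k in range(9):
After iteration 1: k = 0, filtered = [0]
After iteration 2: k = 1, filtered = [0, 1]
After iteration 3: k = 2, filtered = [0, 1, 4]
After iteration 4: k = 3, filtered = [0, 1, 4, 9]
After iteration 5: k = 4, filtered = [0, 1, 4, 9, 16]
After iteration 6: k = 5, filtered = [0, 1, 4, 9, 16, 25]
After iteration 7: k = 6, filtered = [0, 1, 4, 9, 16, 25, 36]
After iteration 8: k = 7, filtered = [0, 1, 4, 9, 16, 25, 36, 49]
After iteration 9: k = 8, filtered = [0, 1, 4, 9, 16, 25, 36, 49, 64]
Loop ends.
filtered[-1] = 64

Final answer: 64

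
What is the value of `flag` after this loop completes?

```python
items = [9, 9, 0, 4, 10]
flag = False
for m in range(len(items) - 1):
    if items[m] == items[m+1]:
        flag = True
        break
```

Let's trace through this code step by step.

Initialize: items = [9, 9, 0, 4, 10]
Initialize: flag = False
Entering loop: for m in range(len(items) - 1):
After iteration 1: m = 0, flag = True
Loop ends.

Final answer: True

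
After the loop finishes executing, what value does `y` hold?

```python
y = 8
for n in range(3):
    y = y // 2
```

Let's trace through this code step by step.

Initialize: y = 8
Entering loop: for n in range(3):
After iteration 1: n = 0, y = 4
After iteration 2: n = 1, y = 2
After iteration 3: n = 2, y = 1
Loop ends.

Final answer: 1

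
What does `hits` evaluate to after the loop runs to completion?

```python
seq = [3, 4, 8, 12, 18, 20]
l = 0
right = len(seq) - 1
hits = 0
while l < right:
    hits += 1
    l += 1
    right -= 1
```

Let's trace through this code step by step.

Initialize: seq = [3, 4, 8, 12, 18, 20]
Initialize: l = 0
Initialize: right = 5
Initialize: hits = 0
Entering loop: while l < right:
After iteration 1: l = 1, right = 4, hits = 1
After iteration 2: l = 2, right = 3, hits = 2
After iteration 3: l = 3, right = 2, hits = 3
Loop ends.

Final answer: 3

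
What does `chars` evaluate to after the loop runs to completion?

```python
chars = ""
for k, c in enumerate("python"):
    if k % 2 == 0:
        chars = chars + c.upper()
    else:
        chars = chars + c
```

Let's trace through this code step by step.

Initialize: chars = ''
Entering loop: for k, c in enumerate("python"):
After iteration 1: k = 0, c = 'p', chars = 'P'
After iteration 2: k = 1, c = 'y', chars = 'Py'
After iteration 3: k = 2, c = 't', chars = 'PyT'
After iteration 4: k = 3, c = 'h', chars = 'PyTh'
After iteration 5: k = 4, c = 'o', chars = 'PyThO'
After iteration 6: k = 5, c = 'n', chars = 'PyThOn'
Loop ends.

Final answer: 'PyThOn'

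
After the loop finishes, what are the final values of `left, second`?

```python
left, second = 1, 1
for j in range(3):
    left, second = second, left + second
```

Let's trace through this code step by step.

Initialize: left = 1
Initialize: second = 1
Entering loop: for j in range(3):
After iteration 1: j = 0, left = 1, second = 2
After iteration 2: j = 1, left = 2, second = 3
After iteration 3: j = 2, left = 3, second = 5
Loop ends.

Final answer: 3, 5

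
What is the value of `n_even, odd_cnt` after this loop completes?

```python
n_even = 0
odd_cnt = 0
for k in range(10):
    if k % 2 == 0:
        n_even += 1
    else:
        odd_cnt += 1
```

Let's trace through this code step by step.

Initialize: n_even = 0
Initialize: odd_cnt = 0
Entering loop: for k in range(10):
After iteration 1: k = 0, n_even = 1, odd_cnt = 0
After iteration 2: k = 1, n_even = 1, odd_cnt = 1
After iteration 3: k = 2, n_even = 2, odd_cnt = 1
After iteration 4: k = 3, n_even = 2, odd_cnt = 2
After iteration 5: k = 4, n_even = 3, odd_cnt = 2
After iteration 6: k = 5, n_even = 3, odd_cnt = 3
After iteration 7: k = 6, n_even = 4, odd_cnt = 3
After iteration 8: k = 7, n_even = 4, odd_cnt = 4
After iteration 9: k = 8, n_even = 5, odd_cnt = 4
After iteration 10: k = 9, n_even = 5, odd_cnt = 5
Loop ends.

Final answer: 5, 5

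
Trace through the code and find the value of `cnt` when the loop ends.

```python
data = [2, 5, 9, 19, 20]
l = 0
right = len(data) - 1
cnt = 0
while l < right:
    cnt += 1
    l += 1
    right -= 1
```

Let's trace through this code step by step.

Initialize: data = [2, 5, 9, 19, 20]
Initialize: l = 0
Initialize: right = 4
Initialize: cnt = 0
Entering loop: while l < right:
After iteration 1: l = 1, right = 3, cnt = 1
After iteration 2: l = 2, right = 2, cnt = 2
Loop ends.

Final answer: 2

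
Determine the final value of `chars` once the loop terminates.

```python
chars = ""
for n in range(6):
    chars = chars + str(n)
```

Let's trace through this code step by step.

Initialize: chars = ''
Entering loop: for n in range(6):
After iteration 1: n = 0, chars = '0'
After iteration 2: n = 1, chars = '01'
After iteration 3: n = 2, chars = '012'
After iteration 4: n = 3, chars = '0123'
After iteration 5: n = 4, chars = '01234'
After iteration 6: n = 5, chars = '012345'
Loop ends.

Final answer: '012345'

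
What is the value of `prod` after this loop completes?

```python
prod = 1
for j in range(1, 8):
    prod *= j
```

Let's trace through this code step by step.

Initialize: prod = 1
Entering loop: for j in range(1, 8):
After iteration 1: j = 1, prod = 1
After iteration 2: j = 2, prod = 2
After iteration 3: j = 3, prod = 6
After iteration 4: j = 4, prod = 24
After iteration 5: j = 5, prod = 120
After iteration 6: j = 6, prod = 720
After iteration 7: j = 7, prod = 5040
Loop ends.

Final answer: 5040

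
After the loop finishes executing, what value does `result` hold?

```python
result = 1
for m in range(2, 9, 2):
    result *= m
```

Let's trace through this code step by step.

Initialize: result = 1
Entering loop: for m in range(2, 9, 2):
After iteration 1: m = 2, result = 2
After iteration 2: m = 4, result = 8
After iteration 3: m = 6, result = 48
After iteration 4: m = 8, result = 384
Loop ends.

Final answer: 384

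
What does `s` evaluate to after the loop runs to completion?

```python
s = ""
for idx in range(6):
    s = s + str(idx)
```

Let's trace through this code step by step.

Initialize: s = ''
Entering loop: for idx in range(6):
After iteration 1: idx = 0, s = '0'
After iteration 2: idx = 1, s = '01'
After iteration 3: idx = 2, s = '012'
After iteration 4: idx = 3, s = '0123'
After iteration 5: idx = 4, s = '01234'
After iteration 6: idx = 5, s = '012345'
Loop ends.

Final answer: '012345'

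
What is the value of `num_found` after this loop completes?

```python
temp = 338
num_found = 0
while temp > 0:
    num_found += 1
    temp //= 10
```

Let's trace through this code step by step.

Initialize: temp = 338
Initialize: num_found = 0
Entering loop: while temp > 0:
After iteration 1: temp = 33, num_found = 1
After iteration 2: temp = 3, num_found = 2
After iteration 3: temp = 0, num_found = 3
Loop ends.

Final answer: 3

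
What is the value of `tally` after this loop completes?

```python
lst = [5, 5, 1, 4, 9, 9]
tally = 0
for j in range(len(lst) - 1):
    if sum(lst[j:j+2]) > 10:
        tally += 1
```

Let's trace through this code step by step.

Initialize: lst = [5, 5, 1, 4, 9, 9]
Initialize: tally = 0
Entering loop: for j in range(len(lst) - 1):
After iteration 1: j = 0, tally = 0
After iteration 2: j = 1, tally = 0
After iteration 3: j = 2, tally = 0
After iteration 4: j = 3, tally = 1
After iteration 5: j = 4, tally = 2
Loop ends.

Final answer: 2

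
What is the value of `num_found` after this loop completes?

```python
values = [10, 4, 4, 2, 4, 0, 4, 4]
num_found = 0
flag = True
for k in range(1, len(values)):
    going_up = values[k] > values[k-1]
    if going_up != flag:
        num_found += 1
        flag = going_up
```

Let's trace through this code step by step.

Initialize: values = [10, 4, 4, 2, 4, 0, 4, 4]
Initialize: num_found = 0
Initialize: flag = True
Entering loop: for k in range(1, len(values)):
After iteration 1: k = 1, num_found = 1, flag = False, going_up = False
After iteration 2: k = 2, num_found = 1, flag = False, going_up = False
After iteration 3: k = 3, num_found = 1, flag = False, going_up = False
After iteration 4: k = 4, num_found = 2, flag = True, going_up = True
After iteration 5: k = 5, num_found = 3, flag = False, going_up = False
After iteration 6: k = 6, num_found = 4, flag = True, going_up = True
After iteration 7: k = 7, num_found = 5, flag = False, going_up = False
Loop ends.

Final answer: 5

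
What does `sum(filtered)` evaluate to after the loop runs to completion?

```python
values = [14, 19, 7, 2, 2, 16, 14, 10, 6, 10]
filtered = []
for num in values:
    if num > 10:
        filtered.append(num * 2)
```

Let's trace through this code step by step.

Initialize: values = [14, 19, 7, 2, 2, 16, 14, 10, 6, 10]
Initialize: filtered = []
Entering loop: for num in values:
After iteration 1: num = 14, filtered = [28]
After iteration 2: num = 19, filtered = [28, 38]
After iteration 3: num = 7, filtered = [28, 38]
After iteration 4: num = 2, filtered = [28, 38]
After iteration 5: num = 2, filtered = [28, 38]
After iteration 6: num = 16, filtered = [28, 38, 32]
After iteration 7: num = 14, filtered = [28, 38, 32, 28]
After iteration 8: num = 10, filtered = [28, 38, 32, 28]
After iteration 9: num = 6, filtered = [28, 38, 32, 28]
After iteration 10: num = 10, filtered = [28, 38, 32, 28]
Loop ends.
sum(filtered) = 126

Final answer: 126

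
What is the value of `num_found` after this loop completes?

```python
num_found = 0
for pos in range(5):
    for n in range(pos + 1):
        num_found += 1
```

Let's trace through this code step by step.

Initialize: num_found = 0
Entering loop: for pos in range(5):
After iteration 1: pos = 0, num_found = 1, n = 0
After iteration 2: pos = 1, num_found = 3, n = 1
After iteration 3: pos = 2, num_found = 6, n = 2
After iteration 4: pos = 3, num_found = 10, n = 3
After iteration 5: pos = 4, num_found = 15, n = 4
Loop ends.

Final answer: 15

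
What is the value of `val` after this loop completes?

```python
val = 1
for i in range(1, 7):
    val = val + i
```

Let's trace through this code step by step.

Initialize: val = 1
Entering loop: for i in range(1, 7):
After iteration 1: i = 1, val = 2
After iteration 2: i = 2, val = 4
After iteration 3: i = 3, val = 7
After iteration 4: i = 4, val = 11
After iteration 5: i = 5, val = 16
After iteration 6: i = 6, val = 22
Loop ends.

Final answer: 22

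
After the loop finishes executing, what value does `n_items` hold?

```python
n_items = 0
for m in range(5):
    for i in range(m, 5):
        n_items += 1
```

Let's trace through this code step by step.

Initialize: n_items = 0
Entering loop: for m in range(5):
After iteration 1: m = 0, n_items = 5
After iteration 2: m = 1, n_items = 9
After iteration 3: m = 2, n_items = 12
After iteration 4: m = 3, n_items = 14
After iteration 5: m = 4, n_items = 15
Loop ends.

Final answer: 15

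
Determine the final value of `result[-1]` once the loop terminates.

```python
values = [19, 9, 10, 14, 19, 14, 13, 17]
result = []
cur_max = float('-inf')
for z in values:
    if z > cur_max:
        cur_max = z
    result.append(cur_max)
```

Let's trace through this code step by step.

Initialize: values = [19, 9, 10, 14, 19, 14, 13, 17]
Initialize: result = []
Initialize: cur_max = -inf
Entering loop: for z in values:
After iteration 1: z = 19, result = [19], cur_max = 19
After iteration 2: z = 9, result = [19, 19], cur_max = 19
After iteration 3: z = 10, result = [19, 19, 19], cur_max = 19
After iteration 4: z = 14, result = [19, 19, 19, 19], cur_max = 19
After iteration 5: z = 19, result = [19, 19, 19, 19, 19], cur_max = 19
After iteration 6: z = 14, result = [19, 19, 19, 19, 19, 19], cur_max = 19
After iteration 7: z = 13, result = [19, 19, 19, 19, 19, 19, 19], cur_max = 19
After iteration 8: z = 17, result = [19, 19, 19, 19, 19, 19, 19, 19], cur_max = 19
Loop ends.
result[-1] = 19

Final answer: 19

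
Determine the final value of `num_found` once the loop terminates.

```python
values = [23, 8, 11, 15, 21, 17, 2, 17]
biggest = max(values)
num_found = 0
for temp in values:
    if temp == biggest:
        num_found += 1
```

Let's trace through this code step by step.

Initialize: values = [23, 8, 11, 15, 21, 17, 2, 17]
Initialize: biggest = 23
Initialize: num_found = 0
Entering loop: for temp in values:
After iteration 1: temp = 23, num_found = 1
After iteration 2: temp = 8, num_found = 1
After iteration 3: temp = 11, num_found = 1
After iteration 4: temp = 15, num_found = 1
After iteration 5: temp = 21, num_found = 1
After iteration 6: temp = 17, num_found = 1
After iteration 7: temp = 2, num_found = 1
After iteration 8: temp = 17, num_found = 1
Loop ends.

Final answer: 1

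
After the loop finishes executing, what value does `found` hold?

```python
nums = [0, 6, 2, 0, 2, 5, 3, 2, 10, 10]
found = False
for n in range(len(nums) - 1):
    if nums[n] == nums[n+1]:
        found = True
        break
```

Let's trace through this code step by step.

Initialize: nums = [0, 6, 2, 0, 2, 5, 3, 2, 10, 10]
Initialize: found = False
Entering loop: for n in range(len(nums) - 1):
After iteration 1: n = 0, found = False
After iteration 2: n = 1, found = False
After iteration 3: n = 2, found = False
After iteration 4: n = 3, found = False
After iteration 5: n = 4, found = False
After iteration 6: n = 5, found = False
After iteration 7: n = 6, found = False
After iteration 8: n = 7, found = False
After iteration 9: n = 8, found = True
Loop ends.

Final answer: True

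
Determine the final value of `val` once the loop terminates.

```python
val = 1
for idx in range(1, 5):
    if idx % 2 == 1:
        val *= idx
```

Let's trace through this code step by step.

Initialize: val = 1
Entering loop: for idx in range(1, 5):
After iteration 1: idx = 1, val = 1
After iteration 2: idx = 2, val = 1
After iteration 3: idx = 3, val = 3
After iteration 4: idx = 4, val = 3
Loop ends.

Final answer: 3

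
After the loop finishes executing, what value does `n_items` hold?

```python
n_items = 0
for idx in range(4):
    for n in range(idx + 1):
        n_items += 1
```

Let's trace through this code step by step.

Initialize: n_items = 0
Entering loop: for idx in range(4):
After iteration 1: idx = 0, n_items = 1, n = 0
After iteration 2: idx = 1, n_items = 3, n = 1
After iteration 3: idx = 2, n_items = 6, n = 2
After iteration 4: idx = 3, n_items = 10, n = 3
Loop ends.

Final answer: 10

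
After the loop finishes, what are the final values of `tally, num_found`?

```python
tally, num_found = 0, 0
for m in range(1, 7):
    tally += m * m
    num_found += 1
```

Let's trace through this code step by step.

Initialize: tally = 0
Initialize: num_found = 0
Entering loop: for m in range(1, 7):
After iteration 1: m = 1, tally = 1, num_found = 1
After iteration 2: m = 2, tally = 5, num_found = 2
After iteration 3: m = 3, tally = 14, num_found = 3
After iteration 4: m = 4, tally = 30, num_found = 4
After iteration 5: m = 5, tally = 55, num_found = 5
After iteration 6: m = 6, tally = 91, num_found = 6
Loop ends.

Final answer: 91, 6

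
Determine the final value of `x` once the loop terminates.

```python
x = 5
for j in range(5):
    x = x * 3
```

Let's trace through this code step by step.

Initialize: x = 5
Entering loop: for j in range(5):
After iteration 1: j = 0, x = 15
After iteration 2: j = 1, x = 45
After iteration 3: j = 2, x = 135
After iteration 4: j = 3, x = 405
After iteration 5: j = 4, x = 1215
Loop ends.

Final answer: 1215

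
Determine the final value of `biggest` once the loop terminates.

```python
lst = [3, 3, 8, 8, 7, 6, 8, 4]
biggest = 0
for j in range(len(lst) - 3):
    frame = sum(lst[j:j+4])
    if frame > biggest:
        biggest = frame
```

Let's trace through this code step by step.

Initialize: lst = [3, 3, 8, 8, 7, 6, 8, 4]
Initialize: biggest = 0
Entering loop: for j in range(len(lst) - 3):
After iteration 1: j = 0, biggest = 22, frame = 22
After iteration 2: j = 1, biggest = 26, frame = 26
After iteration 3: j = 2, biggest = 29, frame = 29
After iteration 4: j = 3, biggest = 29, frame = 29
After iteration 5: j = 4, biggest = 29, frame = 25
Loop ends.

Final answer: 29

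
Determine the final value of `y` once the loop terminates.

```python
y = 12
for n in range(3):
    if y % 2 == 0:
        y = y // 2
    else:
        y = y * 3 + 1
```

Let's trace through this code step by step.

Initialize: y = 12
Entering loop: for n in range(3):
After iteration 1: n = 0, y = 6
After iteration 2: n = 1, y = 3
After iteration 3: n = 2, y = 10
Loop ends.

Final answer: 10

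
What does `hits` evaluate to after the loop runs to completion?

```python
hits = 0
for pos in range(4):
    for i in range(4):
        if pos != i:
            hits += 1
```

Let's trace through this code step by step.

Initialize: hits = 0
Entering loop: for pos in range(4):
After iteration 1: pos = 0, hits = 3
After iteration 2: pos = 1, hits = 6
After iteration 3: pos = 2, hits = 9
After iteration 4: pos = 3, hits = 12
Loop ends.

Final answer: 12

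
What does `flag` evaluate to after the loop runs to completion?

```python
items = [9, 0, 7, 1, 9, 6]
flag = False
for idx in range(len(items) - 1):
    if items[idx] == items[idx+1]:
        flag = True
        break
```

Let's trace through this code step by step.

Initialize: items = [9, 0, 7, 1, 9, 6]
Initialize: flag = False
Entering loop: for idx in range(len(items) - 1):
After iteration 1: idx = 0, flag = False
After iteration 2: idx = 1, flag = False
After iteration 3: idx = 2, flag = False
After iteration 4: idx = 3, flag = False
After iteration 5: idx = 4, flag = False
Loop ends.

Final answer: False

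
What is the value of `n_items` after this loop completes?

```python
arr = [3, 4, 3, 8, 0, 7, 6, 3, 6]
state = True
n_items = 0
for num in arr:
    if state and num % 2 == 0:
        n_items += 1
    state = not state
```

Let's trace through this code step by step.

Initialize: arr = [3, 4, 3, 8, 0, 7, 6, 3, 6]
Initialize: state = True
Initialize: n_items = 0
Entering loop: for num in arr:
After iteration 1: num = 3, state = False, n_items = 0
After iteration 2: num = 4, state = True, n_items = 0
After iteration 3: num = 3, state = False, n_items = 0
After iteration 4: num = 8, state = True, n_items = 0
After iteration 5: num = 0, state = False, n_items = 1
After iteration 6: num = 7, state = True, n_items = 1
After iteration 7: num = 6, state = False, n_items = 2
After iteration 8: num = 3, state = True, n_items = 2
After iteration 9: num = 6, state = False, n_items = 3
Loop ends.

Final answer: 3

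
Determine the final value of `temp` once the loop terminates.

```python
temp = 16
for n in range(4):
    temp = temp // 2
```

Let's trace through this code step by step.

Initialize: temp = 16
Entering loop: for n in range(4):
After iteration 1: n = 0, temp = 8
After iteration 2: n = 1, temp = 4
After iteration 3: n = 2, temp = 2
After iteration 4: n = 3, temp = 1
Loop ends.

Final answer: 1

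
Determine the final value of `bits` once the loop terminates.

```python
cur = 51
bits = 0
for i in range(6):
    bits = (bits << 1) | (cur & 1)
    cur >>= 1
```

Let's trace through this code step by step.

Initialize: cur = 51
Initialize: bits = 0
Entering loop: for i in range(6):
After iteration 1: i = 0, cur = 25, bits = 1
After iteration 2: i = 1, cur = 12, bits = 3
After iteration 3: i = 2, cur = 6, bits = 6
After iteration 4: i = 3, cur = 3, bits = 12
After iteration 5: i = 4, cur = 1, bits = 25
After iteration 6: i = 5, cur = 0, bits = 51
Loop ends.

Final answer: 51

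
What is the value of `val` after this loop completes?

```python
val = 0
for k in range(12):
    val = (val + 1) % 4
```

Let's trace through this code step by step.

Initialize: val = 0
Entering loop: for k in range(12):
After iteration 1: k = 0, val = 1
After iteration 2: k = 1, val = 2
After iteration 3: k = 2, val = 3
After iteration 4: k = 3, val = 0
After iteration 5: k = 4, val = 1
After iteration 6: k = 5, val = 2
After iteration 7: k = 6, val = 3
After iteration 8: k = 7, val = 0
After iteration 9: k = 8, val = 1
After iteration 10: k = 9, val = 2
After iteration 11: k = 10, val = 3
After iteration 12: k = 11, val = 0
Loop ends.

Final answer: 0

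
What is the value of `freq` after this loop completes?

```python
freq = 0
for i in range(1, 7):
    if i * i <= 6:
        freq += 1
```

Let's trace through this code step by step.

Initialize: freq = 0
Entering loop: for i in range(1, 7):
After iteration 1: i = 1, freq = 1
After iteration 2: i = 2, freq = 2
After iteration 3: i = 3, freq = 2
After iteration 4: i = 4, freq = 2
After iteration 5: i = 5, freq = 2
After iteration 6: i = 6, freq = 2
Loop ends.

Final answer: 2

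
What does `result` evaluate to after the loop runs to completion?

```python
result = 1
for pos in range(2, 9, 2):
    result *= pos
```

Let's trace through this code step by step.

Initialize: result = 1
Entering loop: for pos in range(2, 9, 2):
After iteration 1: pos = 2, result = 2
After iteration 2: pos = 4, result = 8
After iteration 3: pos = 6, result = 48
After iteration 4: pos = 8, result = 384
Loop ends.

Final answer: 384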